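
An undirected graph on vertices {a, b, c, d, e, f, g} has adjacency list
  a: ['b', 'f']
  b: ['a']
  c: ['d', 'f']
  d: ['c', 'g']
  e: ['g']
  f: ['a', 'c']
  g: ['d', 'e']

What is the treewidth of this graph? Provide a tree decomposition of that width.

Each bag holds 2 vertices, so the decomposition has width 1, which upper-bounds the treewidth. Any graph with an edge has treewidth ≥ 1, and G has the edge d–c. The upper and lower bounds meet at 1, so that is the treewidth.

Treewidth 1.
One optimal decomposition is:
Bags: B1 = {c, d}  B2 = {c, f}  B3 = {a, f}  B4 = {d, g}  B5 = {a, b}  B6 = {e, g}
Tree: B1–B2, B2–B3, B1–B4, B3–B5, B4–B6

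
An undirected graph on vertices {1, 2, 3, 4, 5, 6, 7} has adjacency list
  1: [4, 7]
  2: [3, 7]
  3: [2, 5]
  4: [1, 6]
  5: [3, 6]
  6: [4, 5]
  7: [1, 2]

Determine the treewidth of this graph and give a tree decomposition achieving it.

Every bag has size at most 3, so the width is 3 − 1 = 2 and tw(G) ≤ 2. The edges 6–5–3–2–7–1–4–6 form a cycle, so G is not a tree and its treewidth is at least 2. Combining the bounds, tw(G) = 2.

Treewidth 2.
One such decomposition:
Bags: B1 = {3, 5, 6}  B2 = {2, 3, 6}  B3 = {2, 6, 7}  B4 = {1, 6, 7}  B5 = {1, 4, 6}
Tree: B1–B2, B2–B3, B3–B4, B4–B5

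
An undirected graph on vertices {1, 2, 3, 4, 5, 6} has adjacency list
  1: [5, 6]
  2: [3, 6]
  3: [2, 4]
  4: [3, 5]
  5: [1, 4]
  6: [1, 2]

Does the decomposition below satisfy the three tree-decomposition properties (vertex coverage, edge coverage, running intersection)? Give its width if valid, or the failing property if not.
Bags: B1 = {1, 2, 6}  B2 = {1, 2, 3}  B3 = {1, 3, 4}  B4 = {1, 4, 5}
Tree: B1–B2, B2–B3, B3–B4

Yes; width 2.

Checking the three conditions: (i) the bags cover all of {1, 2, 3, 4, 5, 6}; (ii) for each edge, some bag contains both endpoints; (iii) the bags containing any fixed vertex form a subtree. All hold, so the decomposition is valid with width 3 − 1 = 2.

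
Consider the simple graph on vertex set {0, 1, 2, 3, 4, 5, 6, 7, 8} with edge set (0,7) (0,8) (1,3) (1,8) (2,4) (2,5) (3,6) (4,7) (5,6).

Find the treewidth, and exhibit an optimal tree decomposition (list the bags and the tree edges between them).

Treewidth 2.
One such decomposition:
Bags: B1 = {0, 4, 7}  B2 = {0, 4, 8}  B3 = {1, 4, 8}  B4 = {1, 3, 4}  B5 = {3, 4, 6}  B6 = {4, 5, 6}  B7 = {2, 4, 5}
Tree: B1–B2, B2–B3, B3–B4, B4–B5, B5–B6, B6–B7

Each bag holds 3 vertices, so the decomposition has width 2, which upper-bounds the treewidth. Since 4–7–0–8–1–3–6–5–2–4 is a cycle in G, G is not acyclic. Forests are exactly the graphs of treewidth ≤ 1, so tw(G) ≥ 2. Therefore the treewidth is 2.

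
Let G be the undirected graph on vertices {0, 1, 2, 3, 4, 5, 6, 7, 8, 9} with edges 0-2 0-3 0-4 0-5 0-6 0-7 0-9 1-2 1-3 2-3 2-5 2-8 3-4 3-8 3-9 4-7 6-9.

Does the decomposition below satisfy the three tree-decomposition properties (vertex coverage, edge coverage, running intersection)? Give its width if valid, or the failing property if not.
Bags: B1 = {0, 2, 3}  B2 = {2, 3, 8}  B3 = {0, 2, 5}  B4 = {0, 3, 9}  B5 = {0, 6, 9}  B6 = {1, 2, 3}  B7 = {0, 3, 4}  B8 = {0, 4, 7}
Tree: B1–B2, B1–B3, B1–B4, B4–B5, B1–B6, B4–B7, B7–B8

Yes; width 2.

Vertex coverage: the bags together contain {0, 1, 2, 3, 4, 5, 6, 7, 8, 9}, the full vertex set. Edge coverage: each edge of G has both endpoints in at least one bag. Running intersection: for every vertex, the bags containing it form a connected subtree. All three properties hold, so this is a valid tree decomposition of width max|bag| − 1 = 2, and hence tw(G) ≤ 2.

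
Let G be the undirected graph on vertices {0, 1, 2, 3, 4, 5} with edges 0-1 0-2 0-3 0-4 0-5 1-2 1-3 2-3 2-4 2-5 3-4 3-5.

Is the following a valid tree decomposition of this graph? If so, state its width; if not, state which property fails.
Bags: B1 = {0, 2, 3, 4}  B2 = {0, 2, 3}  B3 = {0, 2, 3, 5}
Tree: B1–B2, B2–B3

A tree decomposition must satisfy three properties: every vertex lies in some bag; for every edge, both endpoints lie together in some bag; and for every vertex, the bags containing it form a connected subtree. Here vertex 1 appears in no bag, so the decomposition is invalid.

No — vertex 1 appears in no bag.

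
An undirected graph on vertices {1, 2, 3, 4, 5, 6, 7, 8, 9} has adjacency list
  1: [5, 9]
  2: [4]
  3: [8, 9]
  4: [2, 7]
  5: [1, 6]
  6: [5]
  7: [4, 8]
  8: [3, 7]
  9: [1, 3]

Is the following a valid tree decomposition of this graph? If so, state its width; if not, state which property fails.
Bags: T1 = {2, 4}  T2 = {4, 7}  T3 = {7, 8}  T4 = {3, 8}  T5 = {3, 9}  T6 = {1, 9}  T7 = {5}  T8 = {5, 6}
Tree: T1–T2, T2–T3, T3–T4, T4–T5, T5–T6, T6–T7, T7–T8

No — edge (1,5) lies in no bag.

A tree decomposition must satisfy three properties: every vertex lies in some bag; for every edge, both endpoints lie together in some bag; and for every vertex, the bags containing it form a connected subtree. Here edge (1,5) lies in no bag, so the decomposition is invalid.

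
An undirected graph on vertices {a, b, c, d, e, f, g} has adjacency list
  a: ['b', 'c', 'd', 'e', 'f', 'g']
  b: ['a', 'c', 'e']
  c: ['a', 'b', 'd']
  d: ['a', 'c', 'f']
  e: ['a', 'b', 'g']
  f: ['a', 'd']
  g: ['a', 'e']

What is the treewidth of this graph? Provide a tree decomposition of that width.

The largest bag has 3 vertices, giving width 2; this decomposition certifies tw(G) ≤ 2. For the lower bound, the 3 vertices {a, c, d} are pairwise adjacent, and any tree decomposition puts a clique entirely inside one bag — forcing width ≥ 2. Therefore the treewidth is 2.

Treewidth 2.
Bags: B1 = {a, b, e}  B2 = {a, b, c}  B3 = {a, c, d}  B4 = {a, e, g}  B5 = {a, d, f}
Tree: B1–B2, B2–B3, B1–B4, B3–B5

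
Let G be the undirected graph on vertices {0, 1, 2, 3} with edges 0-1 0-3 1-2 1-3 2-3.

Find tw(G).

2

A width-2 tree decomposition is:
Bags: B1 = {1, 2, 3}  B2 = {0, 1, 3}
Tree: B1–B2
Every bag has size at most 3, so the width is 3 − 1 = 2 and tw(G) ≤ 2. For the lower bound, the 3 vertices {0, 1, 3} are pairwise adjacent, and any tree decomposition puts a clique entirely inside one bag — forcing width ≥ 2. Therefore the treewidth is 2.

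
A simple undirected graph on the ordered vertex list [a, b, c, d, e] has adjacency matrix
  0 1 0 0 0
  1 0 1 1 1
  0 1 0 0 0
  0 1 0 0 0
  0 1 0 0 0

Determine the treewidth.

A width-1 tree decomposition is:
Bags: B1 = {b, c}  B2 = {b, d}  B3 = {b, e}  B4 = {a, b}
Tree: B1–B2, B1–B3, B3–B4
Each bag holds 2 vertices, so the decomposition has width 1, which upper-bounds the treewidth. G has an edge, so its treewidth is at least 1. Combining the bounds, tw(G) = 1.

1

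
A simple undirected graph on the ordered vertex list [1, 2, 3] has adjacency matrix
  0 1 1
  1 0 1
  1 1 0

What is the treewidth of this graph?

2

A width-2 tree decomposition is:
Bags: B1 = {1, 2, 3}
Tree: (single bag)
A single bag containing all 3 vertices is trivially a valid decomposition of width 2. For the lower bound, the 3 vertices {1, 2, 3} are pairwise adjacent, and any tree decomposition puts a clique entirely inside one bag — forcing width ≥ 2. Hence tw(G) = 2 exactly.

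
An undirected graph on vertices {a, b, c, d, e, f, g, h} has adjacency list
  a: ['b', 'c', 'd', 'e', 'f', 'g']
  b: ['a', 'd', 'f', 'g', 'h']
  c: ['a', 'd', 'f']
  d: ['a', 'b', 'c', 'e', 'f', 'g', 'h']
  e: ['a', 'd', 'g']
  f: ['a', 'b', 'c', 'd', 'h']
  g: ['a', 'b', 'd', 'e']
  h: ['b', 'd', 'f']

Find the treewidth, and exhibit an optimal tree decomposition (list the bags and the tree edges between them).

Treewidth 3.
One such decomposition:
Bags: B1 = {a, b, d, f}  B2 = {a, b, d, g}  B3 = {a, d, e, g}  B4 = {b, d, f, h}  B5 = {a, c, d, f}
Tree: B1–B2, B2–B3, B1–B4, B1–B5

The largest bag has 4 vertices, giving width 3; this decomposition certifies tw(G) ≤ 3. For the lower bound, the 4 vertices {b, d, f, h} are pairwise adjacent, and any tree decomposition puts a clique entirely inside one bag — forcing width ≥ 3. Therefore the treewidth is 3.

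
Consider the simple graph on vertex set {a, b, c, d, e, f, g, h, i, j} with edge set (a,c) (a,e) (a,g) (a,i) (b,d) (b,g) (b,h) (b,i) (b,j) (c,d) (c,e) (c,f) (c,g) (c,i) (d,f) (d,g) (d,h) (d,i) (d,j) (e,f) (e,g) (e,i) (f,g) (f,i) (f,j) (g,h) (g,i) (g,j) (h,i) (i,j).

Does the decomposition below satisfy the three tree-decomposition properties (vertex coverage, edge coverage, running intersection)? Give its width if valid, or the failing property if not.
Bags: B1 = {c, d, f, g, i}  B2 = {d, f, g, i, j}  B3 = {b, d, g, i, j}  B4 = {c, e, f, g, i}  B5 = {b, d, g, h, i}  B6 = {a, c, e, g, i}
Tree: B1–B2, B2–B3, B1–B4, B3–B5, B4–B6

Vertex coverage: the bags together contain {a, b, c, d, e, f, g, h, i, j}, the full vertex set. Edge coverage: each edge of G has both endpoints in at least one bag. Running intersection: for every vertex, the bags containing it form a connected subtree. All three properties hold, so this is a valid tree decomposition of width max|bag| − 1 = 4, and hence tw(G) ≤ 4.

Yes; width 4.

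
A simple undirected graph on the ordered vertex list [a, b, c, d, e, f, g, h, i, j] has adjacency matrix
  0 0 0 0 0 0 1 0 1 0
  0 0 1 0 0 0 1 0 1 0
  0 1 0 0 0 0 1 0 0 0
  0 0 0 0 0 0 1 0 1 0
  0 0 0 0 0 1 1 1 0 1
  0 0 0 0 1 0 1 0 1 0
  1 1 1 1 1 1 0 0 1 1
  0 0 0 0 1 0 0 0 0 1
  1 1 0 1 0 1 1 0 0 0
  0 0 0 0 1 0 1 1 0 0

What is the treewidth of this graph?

A width-2 tree decomposition is:
Bags: B1 = {f, g, i}  B2 = {e, f, g}  B3 = {e, g, j}  B4 = {d, g, i}  B5 = {e, h, j}  B6 = {a, g, i}  B7 = {b, g, i}  B8 = {b, c, g}
Tree: B1–B2, B2–B3, B1–B4, B3–B5, B1–B6, B4–B7, B7–B8
Every bag has size at most 3, so the width is 3 − 1 = 2 and tw(G) ≤ 2. For the lower bound, the 3 vertices {e, g, j} are pairwise adjacent, and any tree decomposition puts a clique entirely inside one bag — forcing width ≥ 2. The upper and lower bounds meet at 2, so that is the treewidth.

2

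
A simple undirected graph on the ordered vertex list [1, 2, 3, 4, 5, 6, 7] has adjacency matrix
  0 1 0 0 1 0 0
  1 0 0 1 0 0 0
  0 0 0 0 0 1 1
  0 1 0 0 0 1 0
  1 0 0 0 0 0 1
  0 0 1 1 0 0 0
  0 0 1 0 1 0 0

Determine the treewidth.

A width-2 tree decomposition is:
Bags: B1 = {1, 2, 4}  B2 = {1, 4, 6}  B3 = {1, 3, 6}  B4 = {1, 3, 7}  B5 = {1, 5, 7}
Tree: B1–B2, B2–B3, B3–B4, B4–B5
The largest bag has 3 vertices, giving width 2; this decomposition certifies tw(G) ≤ 2. Since 1–2–4–6–3–7–5–1 is a cycle in G, G is not acyclic. Forests are exactly the graphs of treewidth ≤ 1, so tw(G) ≥ 2. Hence tw(G) = 2 exactly.

2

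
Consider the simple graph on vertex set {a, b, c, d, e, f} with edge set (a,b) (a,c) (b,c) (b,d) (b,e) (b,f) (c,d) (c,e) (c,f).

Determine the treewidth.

A width-2 tree decomposition is:
Bags: B1 = {b, c, f}  B2 = {a, b, c}  B3 = {b, c, e}  B4 = {b, c, d}
Tree: B1–B2, B2–B3, B3–B4
The largest bag has 3 vertices, giving width 2; this decomposition certifies tw(G) ≤ 2. Conversely, {b, c, d} is a clique of size 3, and the vertices of any clique must share a bag in every tree decomposition; so some bag has ≥ 3 vertices and tw(G) ≥ 2. Hence tw(G) = 2 exactly.

2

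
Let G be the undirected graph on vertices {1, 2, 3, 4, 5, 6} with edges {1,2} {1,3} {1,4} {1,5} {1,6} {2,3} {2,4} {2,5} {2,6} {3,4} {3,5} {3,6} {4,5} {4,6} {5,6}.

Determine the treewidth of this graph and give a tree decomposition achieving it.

With just one bag of size 6, the width is 6 − 1 = 5, so tw(G) ≤ 5. Conversely, {1, 2, 3, 4, 5, 6} is a clique of size 6, and the vertices of any clique must share a bag in every tree decomposition; so some bag has ≥ 6 vertices and tw(G) ≥ 5. Therefore the treewidth is 5.

Treewidth 5.
One optimal decomposition is:
Bags: B1 = {1, 2, 3, 4, 5, 6}
Tree: (single bag)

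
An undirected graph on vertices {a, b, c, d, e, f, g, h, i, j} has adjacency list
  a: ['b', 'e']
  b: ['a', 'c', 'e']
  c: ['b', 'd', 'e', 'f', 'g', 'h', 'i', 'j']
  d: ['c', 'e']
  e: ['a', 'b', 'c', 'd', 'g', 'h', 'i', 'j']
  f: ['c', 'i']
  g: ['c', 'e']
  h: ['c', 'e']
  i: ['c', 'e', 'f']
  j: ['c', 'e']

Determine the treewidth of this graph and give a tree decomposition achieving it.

Each bag holds 3 vertices, so the decomposition has width 2, which upper-bounds the treewidth. For the lower bound, the 3 vertices {c, d, e} are pairwise adjacent, and any tree decomposition puts a clique entirely inside one bag — forcing width ≥ 2. Therefore the treewidth is 2.

Treewidth 2.
Bags: B1 = {c, e, g}  B2 = {c, e, h}  B3 = {c, e, i}  B4 = {b, c, e}  B5 = {c, d, e}  B6 = {c, f, i}  B7 = {a, b, e}  B8 = {c, e, j}
Tree: B1–B2, B1–B3, B1–B4, B2–B5, B3–B6, B4–B7, B5–B8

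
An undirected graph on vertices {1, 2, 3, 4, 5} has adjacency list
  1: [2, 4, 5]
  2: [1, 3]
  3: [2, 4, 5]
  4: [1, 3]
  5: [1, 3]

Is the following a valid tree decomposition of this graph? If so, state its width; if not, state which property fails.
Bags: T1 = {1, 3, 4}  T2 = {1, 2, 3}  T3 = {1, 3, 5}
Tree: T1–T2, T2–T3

Checking the three conditions: (i) the bags cover all of {1, 2, 3, 4, 5}; (ii) for each edge, some bag contains both endpoints; (iii) the bags containing any fixed vertex form a subtree. All hold, so the decomposition is valid with width 3 − 1 = 2.

Yes; width 2.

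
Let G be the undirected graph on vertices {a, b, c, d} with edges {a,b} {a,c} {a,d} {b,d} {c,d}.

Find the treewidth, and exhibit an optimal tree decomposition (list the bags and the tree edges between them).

The largest bag has 3 vertices, giving width 2; this decomposition certifies tw(G) ≤ 2. Conversely, {a, c, d} is a clique of size 3, and the vertices of any clique must share a bag in every tree decomposition; so some bag has ≥ 3 vertices and tw(G) ≥ 2. Combining the bounds, tw(G) = 2.

Treewidth 2.
One optimal decomposition is:
Bags: B1 = {a, c, d}  B2 = {a, b, d}
Tree: B1–B2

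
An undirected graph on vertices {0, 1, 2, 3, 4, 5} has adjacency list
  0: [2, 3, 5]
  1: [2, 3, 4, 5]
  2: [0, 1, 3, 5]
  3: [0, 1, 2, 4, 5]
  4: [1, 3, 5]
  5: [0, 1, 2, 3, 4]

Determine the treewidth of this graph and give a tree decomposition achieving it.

Treewidth 3.
Bags: B1 = {1, 3, 4, 5}  B2 = {1, 2, 3, 5}  B3 = {0, 2, 3, 5}
Tree: B1–B2, B2–B3

Every bag has size at most 4, so the width is 4 − 1 = 3 and tw(G) ≤ 3. For the lower bound, the 4 vertices {0, 2, 3, 5} are pairwise adjacent, and any tree decomposition puts a clique entirely inside one bag — forcing width ≥ 3. The upper and lower bounds meet at 3, so that is the treewidth.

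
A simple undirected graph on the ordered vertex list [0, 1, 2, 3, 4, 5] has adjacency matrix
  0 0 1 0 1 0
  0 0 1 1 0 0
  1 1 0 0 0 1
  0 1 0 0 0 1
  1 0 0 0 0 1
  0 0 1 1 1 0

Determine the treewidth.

A width-2 tree decomposition is:
Bags: B1 = {1, 2, 3}  B2 = {2, 3, 5}  B3 = {0, 2, 5}  B4 = {0, 4, 5}
Tree: B1–B2, B2–B3, B3–B4
The largest bag has 3 vertices, giving width 2; this decomposition certifies tw(G) ≤ 2. The edges 1–3–5–2–1 form a cycle, so G is not a tree and its treewidth is at least 2. The upper and lower bounds meet at 2, so that is the treewidth.

2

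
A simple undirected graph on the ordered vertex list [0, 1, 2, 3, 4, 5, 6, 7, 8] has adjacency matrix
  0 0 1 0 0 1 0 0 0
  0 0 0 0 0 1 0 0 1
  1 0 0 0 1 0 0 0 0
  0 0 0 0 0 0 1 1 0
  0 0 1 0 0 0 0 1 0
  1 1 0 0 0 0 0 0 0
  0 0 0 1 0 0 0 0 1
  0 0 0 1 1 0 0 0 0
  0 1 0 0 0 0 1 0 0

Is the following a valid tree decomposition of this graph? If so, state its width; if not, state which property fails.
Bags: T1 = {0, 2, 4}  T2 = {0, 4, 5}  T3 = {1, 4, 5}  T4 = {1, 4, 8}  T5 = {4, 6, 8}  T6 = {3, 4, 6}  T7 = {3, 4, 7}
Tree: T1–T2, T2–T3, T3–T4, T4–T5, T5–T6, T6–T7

Yes; width 2.

Checking the three conditions: (i) the bags cover all of {0, 1, 2, 3, 4, 5, 6, 7, 8}; (ii) for each edge, some bag contains both endpoints; (iii) the bags containing any fixed vertex form a subtree. All hold, so the decomposition is valid with width 3 − 1 = 2.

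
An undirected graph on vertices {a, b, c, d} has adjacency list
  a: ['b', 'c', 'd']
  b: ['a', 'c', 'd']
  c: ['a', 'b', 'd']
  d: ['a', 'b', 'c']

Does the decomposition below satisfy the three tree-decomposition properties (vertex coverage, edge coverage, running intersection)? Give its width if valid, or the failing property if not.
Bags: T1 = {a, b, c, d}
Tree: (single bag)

Yes; width 3.

Vertex coverage: the bags together contain {a, b, c, d}, the full vertex set. Edge coverage: each edge of G has both endpoints in at least one bag. Running intersection: for every vertex, the bags containing it form a connected subtree. All three properties hold, so this is a valid tree decomposition of width max|bag| − 1 = 3, and hence tw(G) ≤ 3.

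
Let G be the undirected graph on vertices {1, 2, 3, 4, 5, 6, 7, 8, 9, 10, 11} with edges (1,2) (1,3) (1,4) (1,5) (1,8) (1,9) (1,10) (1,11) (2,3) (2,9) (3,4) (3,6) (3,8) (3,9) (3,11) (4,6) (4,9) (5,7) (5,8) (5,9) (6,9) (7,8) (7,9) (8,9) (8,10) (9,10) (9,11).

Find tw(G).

3

A width-3 tree decomposition is:
Bags: B1 = {1, 2, 3, 9}  B2 = {1, 3, 8, 9}  B3 = {1, 5, 8, 9}  B4 = {5, 7, 8, 9}  B5 = {1, 8, 9, 10}  B6 = {1, 3, 4, 9}  B7 = {3, 4, 6, 9}  B8 = {1, 3, 9, 11}
Tree: B1–B2, B2–B3, B3–B4, B2–B5, B1–B6, B6–B7, B2–B8
Each bag holds 4 vertices, so the decomposition has width 3, which upper-bounds the treewidth. For the lower bound, the 4 vertices {1, 8, 9, 10} are pairwise adjacent, and any tree decomposition puts a clique entirely inside one bag — forcing width ≥ 3. Hence tw(G) = 3 exactly.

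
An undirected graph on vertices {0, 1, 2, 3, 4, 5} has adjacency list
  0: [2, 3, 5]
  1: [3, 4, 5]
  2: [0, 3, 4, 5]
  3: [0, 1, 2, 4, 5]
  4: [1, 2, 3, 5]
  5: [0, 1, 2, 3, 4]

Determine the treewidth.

A width-3 tree decomposition is:
Bags: B1 = {1, 3, 4, 5}  B2 = {2, 3, 4, 5}  B3 = {0, 2, 3, 5}
Tree: B1–B2, B2–B3
The largest bag has 4 vertices, giving width 3; this decomposition certifies tw(G) ≤ 3. On the other hand G contains the 4-clique {1, 3, 4, 5}. A clique must lie in a single bag of any decomposition, so no decomposition can have width below 3. Hence tw(G) = 3 exactly.

3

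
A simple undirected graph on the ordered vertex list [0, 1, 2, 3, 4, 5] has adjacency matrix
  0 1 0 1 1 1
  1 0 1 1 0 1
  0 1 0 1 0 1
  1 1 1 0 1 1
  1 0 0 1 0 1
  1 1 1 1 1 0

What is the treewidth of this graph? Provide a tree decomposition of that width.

Each bag holds 4 vertices, so the decomposition has width 3, which upper-bounds the treewidth. On the other hand G contains the 4-clique {0, 1, 3, 5}. A clique must lie in a single bag of any decomposition, so no decomposition can have width below 3. Hence tw(G) = 3 exactly.

Treewidth 3.
Bags: B1 = {0, 1, 3, 5}  B2 = {0, 3, 4, 5}  B3 = {1, 2, 3, 5}
Tree: B1–B2, B1–B3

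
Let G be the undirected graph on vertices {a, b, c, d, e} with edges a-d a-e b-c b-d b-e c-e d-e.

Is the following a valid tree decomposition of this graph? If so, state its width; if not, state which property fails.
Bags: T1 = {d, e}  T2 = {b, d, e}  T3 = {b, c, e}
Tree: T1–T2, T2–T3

No — vertex a appears in no bag.

A tree decomposition must satisfy three properties: every vertex lies in some bag; for every edge, both endpoints lie together in some bag; and for every vertex, the bags containing it form a connected subtree. Here vertex a appears in no bag, so the decomposition is invalid.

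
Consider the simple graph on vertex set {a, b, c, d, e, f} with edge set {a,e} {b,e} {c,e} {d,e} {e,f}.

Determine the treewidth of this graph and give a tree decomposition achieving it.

Treewidth 1.
One such decomposition:
Bags: B1 = {b, e}  B2 = {a, e}  B3 = {c, e}  B4 = {e, f}  B5 = {d, e}
Tree: B1–B2, B1–B3, B2–B4, B2–B5

Each bag holds 2 vertices, so the decomposition has width 1, which upper-bounds the treewidth. G has an edge, so its treewidth is at least 1. Combining the bounds, tw(G) = 1.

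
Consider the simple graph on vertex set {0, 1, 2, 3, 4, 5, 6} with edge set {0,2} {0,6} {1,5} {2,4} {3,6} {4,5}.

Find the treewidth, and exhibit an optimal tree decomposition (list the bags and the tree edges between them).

Every bag has size at most 2, so the width is 2 − 1 = 1 and tw(G) ≤ 1. G has an edge, so its treewidth is at least 1. Combining the bounds, tw(G) = 1.

Treewidth 1.
Bags: B1 = {1, 5}  B2 = {4, 5}  B3 = {2, 4}  B4 = {0, 2}  B5 = {0, 6}  B6 = {3, 6}
Tree: B1–B2, B2–B3, B3–B4, B4–B5, B5–B6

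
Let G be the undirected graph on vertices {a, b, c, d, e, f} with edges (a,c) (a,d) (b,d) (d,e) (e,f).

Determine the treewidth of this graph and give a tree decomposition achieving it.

Treewidth 1.
Bags: B1 = {b, d}  B2 = {d, e}  B3 = {e, f}  B4 = {a, d}  B5 = {a, c}
Tree: B1–B2, B2–B3, B1–B4, B4–B5

Every bag has size at most 2, so the width is 2 − 1 = 1 and tw(G) ≤ 1. Since G has at least one edge (e.g. b–d), it is not an edgeless graph, so tw(G) ≥ 1. Therefore the treewidth is 1.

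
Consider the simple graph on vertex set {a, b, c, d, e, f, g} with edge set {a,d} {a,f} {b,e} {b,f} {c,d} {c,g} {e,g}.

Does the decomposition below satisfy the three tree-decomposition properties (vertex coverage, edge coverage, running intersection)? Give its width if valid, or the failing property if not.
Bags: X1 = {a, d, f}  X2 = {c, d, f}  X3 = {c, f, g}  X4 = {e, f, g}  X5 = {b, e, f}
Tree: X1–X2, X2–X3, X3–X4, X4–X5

Yes; width 2.

Vertex coverage: the bags together contain {a, b, c, d, e, f, g}, the full vertex set. Edge coverage: each edge of G has both endpoints in at least one bag. Running intersection: for every vertex, the bags containing it form a connected subtree. All three properties hold, so this is a valid tree decomposition of width max|bag| − 1 = 2, and hence tw(G) ≤ 2.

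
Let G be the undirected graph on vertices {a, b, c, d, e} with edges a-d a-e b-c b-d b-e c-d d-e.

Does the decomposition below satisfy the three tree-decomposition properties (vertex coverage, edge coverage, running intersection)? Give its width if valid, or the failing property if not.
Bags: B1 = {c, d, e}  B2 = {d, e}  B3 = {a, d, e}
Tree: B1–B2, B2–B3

No — vertex b appears in no bag.

A tree decomposition must satisfy three properties: every vertex lies in some bag; for every edge, both endpoints lie together in some bag; and for every vertex, the bags containing it form a connected subtree. Here vertex b appears in no bag, so the decomposition is invalid.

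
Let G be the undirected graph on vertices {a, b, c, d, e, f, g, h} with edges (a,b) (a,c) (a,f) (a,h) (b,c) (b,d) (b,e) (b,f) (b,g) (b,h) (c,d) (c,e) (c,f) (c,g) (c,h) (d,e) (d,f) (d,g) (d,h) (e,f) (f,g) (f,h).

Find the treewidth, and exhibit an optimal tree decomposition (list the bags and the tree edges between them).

The largest bag has 5 vertices, giving width 4; this decomposition certifies tw(G) ≤ 4. Conversely, {b, c, d, f, g} is a clique of size 5, and the vertices of any clique must share a bag in every tree decomposition; so some bag has ≥ 5 vertices and tw(G) ≥ 4. Therefore the treewidth is 4.

Treewidth 4.
One such decomposition:
Bags: B1 = {b, c, d, f, h}  B2 = {a, b, c, f, h}  B3 = {b, c, d, e, f}  B4 = {b, c, d, f, g}
Tree: B1–B2, B1–B3, B3–B4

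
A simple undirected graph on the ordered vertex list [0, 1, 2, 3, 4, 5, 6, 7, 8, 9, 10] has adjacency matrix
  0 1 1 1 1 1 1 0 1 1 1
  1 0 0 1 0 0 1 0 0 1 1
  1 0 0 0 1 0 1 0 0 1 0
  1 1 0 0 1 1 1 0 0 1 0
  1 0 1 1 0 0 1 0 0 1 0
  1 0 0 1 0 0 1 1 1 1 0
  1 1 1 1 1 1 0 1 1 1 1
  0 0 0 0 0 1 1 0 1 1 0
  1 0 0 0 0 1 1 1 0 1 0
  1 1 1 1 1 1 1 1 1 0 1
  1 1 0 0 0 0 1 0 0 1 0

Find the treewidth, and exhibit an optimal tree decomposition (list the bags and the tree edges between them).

Treewidth 4.
Bags: B1 = {0, 3, 5, 6, 9}  B2 = {0, 3, 4, 6, 9}  B3 = {0, 5, 6, 8, 9}  B4 = {0, 1, 3, 6, 9}  B5 = {0, 1, 6, 9, 10}  B6 = {5, 6, 7, 8, 9}  B7 = {0, 2, 4, 6, 9}
Tree: B1–B2, B1–B3, B2–B4, B4–B5, B3–B6, B2–B7

The largest bag has 5 vertices, giving width 4; this decomposition certifies tw(G) ≤ 4. Conversely, {0, 5, 6, 8, 9} is a clique of size 5, and the vertices of any clique must share a bag in every tree decomposition; so some bag has ≥ 5 vertices and tw(G) ≥ 4. Combining the bounds, tw(G) = 4.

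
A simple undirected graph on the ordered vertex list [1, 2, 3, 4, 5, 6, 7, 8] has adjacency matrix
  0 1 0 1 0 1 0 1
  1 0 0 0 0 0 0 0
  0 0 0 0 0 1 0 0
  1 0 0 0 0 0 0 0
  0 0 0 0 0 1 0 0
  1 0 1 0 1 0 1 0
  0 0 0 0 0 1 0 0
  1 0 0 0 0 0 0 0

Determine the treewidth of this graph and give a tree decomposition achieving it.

Each bag holds 2 vertices, so the decomposition has width 1, which upper-bounds the treewidth. G has an edge, so its treewidth is at least 1. Combining the bounds, tw(G) = 1.

Treewidth 1.
Bags: B1 = {1, 4}  B2 = {1, 2}  B3 = {1, 6}  B4 = {3, 6}  B5 = {1, 8}  B6 = {6, 7}  B7 = {5, 6}
Tree: B1–B2, B1–B3, B3–B4, B1–B5, B4–B6, B4–B7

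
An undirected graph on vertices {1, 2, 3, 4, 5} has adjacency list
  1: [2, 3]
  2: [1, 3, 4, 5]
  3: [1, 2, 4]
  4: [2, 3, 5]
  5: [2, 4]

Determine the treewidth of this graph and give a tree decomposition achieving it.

Every bag has size at most 3, so the width is 3 − 1 = 2 and tw(G) ≤ 2. Conversely, {1, 2, 3} is a clique of size 3, and the vertices of any clique must share a bag in every tree decomposition; so some bag has ≥ 3 vertices and tw(G) ≥ 2. Hence tw(G) = 2 exactly.

Treewidth 2.
Bags: B1 = {2, 3, 4}  B2 = {1, 2, 3}  B3 = {2, 4, 5}
Tree: B1–B2, B1–B3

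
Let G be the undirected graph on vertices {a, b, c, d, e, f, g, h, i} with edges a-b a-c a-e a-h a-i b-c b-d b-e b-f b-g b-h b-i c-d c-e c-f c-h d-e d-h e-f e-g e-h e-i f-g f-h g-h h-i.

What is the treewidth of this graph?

4

A width-4 tree decomposition is:
Bags: B1 = {a, b, c, e, h}  B2 = {a, b, e, h, i}  B3 = {b, c, e, f, h}  B4 = {b, c, d, e, h}  B5 = {b, e, f, g, h}
Tree: B1–B2, B1–B3, B1–B4, B3–B5
The largest bag has 5 vertices, giving width 4; this decomposition certifies tw(G) ≤ 4. For the lower bound, the 5 vertices {b, e, f, g, h} are pairwise adjacent, and any tree decomposition puts a clique entirely inside one bag — forcing width ≥ 4. The upper and lower bounds meet at 4, so that is the treewidth.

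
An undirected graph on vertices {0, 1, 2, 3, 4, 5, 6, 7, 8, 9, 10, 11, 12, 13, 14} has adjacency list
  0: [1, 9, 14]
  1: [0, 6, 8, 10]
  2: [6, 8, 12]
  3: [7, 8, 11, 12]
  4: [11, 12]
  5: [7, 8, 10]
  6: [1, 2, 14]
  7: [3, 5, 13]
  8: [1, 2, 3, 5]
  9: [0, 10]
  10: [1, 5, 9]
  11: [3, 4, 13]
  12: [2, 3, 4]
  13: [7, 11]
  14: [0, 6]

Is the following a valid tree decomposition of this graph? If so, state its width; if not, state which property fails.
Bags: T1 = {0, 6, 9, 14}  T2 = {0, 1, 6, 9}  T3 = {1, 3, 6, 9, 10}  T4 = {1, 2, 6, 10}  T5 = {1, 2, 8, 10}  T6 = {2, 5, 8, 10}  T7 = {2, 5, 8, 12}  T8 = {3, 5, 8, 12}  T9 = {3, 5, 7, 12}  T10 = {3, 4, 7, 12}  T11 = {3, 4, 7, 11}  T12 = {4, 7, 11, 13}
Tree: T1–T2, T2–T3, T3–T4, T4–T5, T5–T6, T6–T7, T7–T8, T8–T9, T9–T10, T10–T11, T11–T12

No — bags containing vertex 3 are not connected in the tree.

A tree decomposition must satisfy three properties: every vertex lies in some bag; for every edge, both endpoints lie together in some bag; and for every vertex, the bags containing it form a connected subtree. Here bags containing vertex 3 are not connected in the tree, so the decomposition is invalid.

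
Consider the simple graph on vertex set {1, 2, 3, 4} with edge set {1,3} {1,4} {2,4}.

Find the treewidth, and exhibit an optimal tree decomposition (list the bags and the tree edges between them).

Every bag has size at most 2, so the width is 2 − 1 = 1 and tw(G) ≤ 1. Any graph with an edge has treewidth ≥ 1, and G has the edge 3–1. Therefore the treewidth is 1.

Treewidth 1.
One optimal decomposition is:
Bags: B1 = {1, 3}  B2 = {1, 4}  B3 = {2, 4}
Tree: B1–B2, B2–B3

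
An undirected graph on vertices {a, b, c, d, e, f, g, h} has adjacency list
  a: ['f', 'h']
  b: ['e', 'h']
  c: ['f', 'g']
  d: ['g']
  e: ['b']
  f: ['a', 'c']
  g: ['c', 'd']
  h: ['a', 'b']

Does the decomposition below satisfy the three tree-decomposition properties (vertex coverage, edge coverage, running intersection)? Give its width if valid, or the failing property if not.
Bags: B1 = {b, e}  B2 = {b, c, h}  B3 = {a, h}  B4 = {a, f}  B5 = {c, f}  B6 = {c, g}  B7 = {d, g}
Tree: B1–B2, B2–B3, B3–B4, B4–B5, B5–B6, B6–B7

A tree decomposition must satisfy three properties: every vertex lies in some bag; for every edge, both endpoints lie together in some bag; and for every vertex, the bags containing it form a connected subtree. Here bags containing vertex c are not connected in the tree, so the decomposition is invalid.

No — bags containing vertex c are not connected in the tree.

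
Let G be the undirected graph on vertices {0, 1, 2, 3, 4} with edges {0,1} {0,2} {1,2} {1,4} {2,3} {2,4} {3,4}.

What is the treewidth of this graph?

A width-2 tree decomposition is:
Bags: B1 = {0, 1, 2}  B2 = {1, 2, 4}  B3 = {2, 3, 4}
Tree: B1–B2, B2–B3
Every bag has size at most 3, so the width is 3 − 1 = 2 and tw(G) ≤ 2. On the other hand G contains the 3-clique {0, 1, 2}. A clique must lie in a single bag of any decomposition, so no decomposition can have width below 2. Therefore the treewidth is 2.

2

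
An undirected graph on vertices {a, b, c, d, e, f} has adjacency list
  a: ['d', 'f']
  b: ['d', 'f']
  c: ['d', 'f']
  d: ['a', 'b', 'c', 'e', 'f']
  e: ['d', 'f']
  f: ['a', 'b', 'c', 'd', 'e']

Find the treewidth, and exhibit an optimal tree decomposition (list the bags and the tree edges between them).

Treewidth 2.
One such decomposition:
Bags: B1 = {b, d, f}  B2 = {d, e, f}  B3 = {c, d, f}  B4 = {a, d, f}
Tree: B1–B2, B1–B3, B3–B4

Every bag has size at most 3, so the width is 3 − 1 = 2 and tw(G) ≤ 2. Conversely, {d, e, f} is a clique of size 3, and the vertices of any clique must share a bag in every tree decomposition; so some bag has ≥ 3 vertices and tw(G) ≥ 2. Combining the bounds, tw(G) = 2.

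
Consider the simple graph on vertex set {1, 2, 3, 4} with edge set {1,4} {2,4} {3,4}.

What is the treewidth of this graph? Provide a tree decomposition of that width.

The largest bag has 2 vertices, giving width 1; this decomposition certifies tw(G) ≤ 1. G has an edge, so its treewidth is at least 1. Combining the bounds, tw(G) = 1.

Treewidth 1.
One such decomposition:
Bags: B1 = {2, 4}  B2 = {1, 4}  B3 = {3, 4}
Tree: B1–B2, B2–B3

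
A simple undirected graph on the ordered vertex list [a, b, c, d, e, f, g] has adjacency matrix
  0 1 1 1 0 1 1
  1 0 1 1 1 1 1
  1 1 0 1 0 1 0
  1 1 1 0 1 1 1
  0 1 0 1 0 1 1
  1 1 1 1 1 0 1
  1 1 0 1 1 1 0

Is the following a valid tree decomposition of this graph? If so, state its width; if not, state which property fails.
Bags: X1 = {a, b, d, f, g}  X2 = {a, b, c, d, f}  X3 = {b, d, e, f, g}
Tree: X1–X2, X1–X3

Yes; width 4.

Every vertex of G appears in some bag (union = {a, b, c, d, e, f, g}); every edge is covered by a bag; and for each vertex v the set of bags containing v is connected in the bag tree. The decomposition is therefore valid. The largest bag has 5 vertices, so the width is 4.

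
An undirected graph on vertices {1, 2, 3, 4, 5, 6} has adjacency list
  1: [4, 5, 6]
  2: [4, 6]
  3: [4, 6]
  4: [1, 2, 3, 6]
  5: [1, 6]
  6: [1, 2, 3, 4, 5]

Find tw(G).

A width-2 tree decomposition is:
Bags: B1 = {1, 5, 6}  B2 = {1, 4, 6}  B3 = {2, 4, 6}  B4 = {3, 4, 6}
Tree: B1–B2, B2–B3, B2–B4
Every bag has size at most 3, so the width is 3 − 1 = 2 and tw(G) ≤ 2. Conversely, {1, 4, 6} is a clique of size 3, and the vertices of any clique must share a bag in every tree decomposition; so some bag has ≥ 3 vertices and tw(G) ≥ 2. Therefore the treewidth is 2.

2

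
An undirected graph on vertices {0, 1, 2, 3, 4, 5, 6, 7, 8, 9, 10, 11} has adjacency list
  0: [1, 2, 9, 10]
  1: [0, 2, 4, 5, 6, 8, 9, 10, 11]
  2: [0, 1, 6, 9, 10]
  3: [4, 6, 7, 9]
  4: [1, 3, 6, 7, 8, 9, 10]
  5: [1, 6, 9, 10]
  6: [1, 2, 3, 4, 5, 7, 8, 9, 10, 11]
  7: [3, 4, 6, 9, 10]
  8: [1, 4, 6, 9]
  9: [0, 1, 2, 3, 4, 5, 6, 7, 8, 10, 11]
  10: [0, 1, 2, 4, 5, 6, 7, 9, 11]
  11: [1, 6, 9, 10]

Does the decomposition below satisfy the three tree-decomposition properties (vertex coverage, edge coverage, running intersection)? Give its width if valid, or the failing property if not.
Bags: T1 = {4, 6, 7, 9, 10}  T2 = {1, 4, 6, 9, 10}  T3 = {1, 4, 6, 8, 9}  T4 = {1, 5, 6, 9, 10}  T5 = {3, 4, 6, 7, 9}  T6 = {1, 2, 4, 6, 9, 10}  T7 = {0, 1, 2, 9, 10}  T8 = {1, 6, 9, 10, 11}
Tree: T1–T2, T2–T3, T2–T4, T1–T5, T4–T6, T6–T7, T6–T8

A tree decomposition must satisfy three properties: every vertex lies in some bag; for every edge, both endpoints lie together in some bag; and for every vertex, the bags containing it form a connected subtree. Here bags containing vertex 4 are not connected in the tree, so the decomposition is invalid.

No — bags containing vertex 4 are not connected in the tree.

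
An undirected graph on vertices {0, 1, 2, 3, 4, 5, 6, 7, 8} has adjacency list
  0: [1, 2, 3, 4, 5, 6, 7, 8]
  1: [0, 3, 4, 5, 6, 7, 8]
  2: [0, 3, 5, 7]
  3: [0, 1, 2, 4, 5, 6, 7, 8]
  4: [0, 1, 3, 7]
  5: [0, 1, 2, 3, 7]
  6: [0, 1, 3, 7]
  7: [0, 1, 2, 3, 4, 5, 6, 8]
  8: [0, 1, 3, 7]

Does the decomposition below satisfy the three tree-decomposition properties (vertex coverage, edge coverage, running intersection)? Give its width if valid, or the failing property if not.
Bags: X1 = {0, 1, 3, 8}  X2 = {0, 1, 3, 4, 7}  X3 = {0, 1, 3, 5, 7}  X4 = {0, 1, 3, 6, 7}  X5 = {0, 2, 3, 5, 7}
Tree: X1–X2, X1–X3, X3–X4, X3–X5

No — edge (7,8) lies in no bag.

A tree decomposition must satisfy three properties: every vertex lies in some bag; for every edge, both endpoints lie together in some bag; and for every vertex, the bags containing it form a connected subtree. Here edge (7,8) lies in no bag, so the decomposition is invalid.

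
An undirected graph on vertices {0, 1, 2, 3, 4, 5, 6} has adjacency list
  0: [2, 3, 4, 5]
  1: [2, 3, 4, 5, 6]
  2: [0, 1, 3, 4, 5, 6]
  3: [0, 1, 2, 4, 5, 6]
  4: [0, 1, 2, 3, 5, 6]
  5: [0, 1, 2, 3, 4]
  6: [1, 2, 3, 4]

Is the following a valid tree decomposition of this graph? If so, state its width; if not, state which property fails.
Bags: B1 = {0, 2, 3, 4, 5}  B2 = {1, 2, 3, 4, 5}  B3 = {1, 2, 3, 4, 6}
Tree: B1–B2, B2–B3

Yes; width 4.

Checking the three conditions: (i) the bags cover all of {0, 1, 2, 3, 4, 5, 6}; (ii) for each edge, some bag contains both endpoints; (iii) the bags containing any fixed vertex form a subtree. All hold, so the decomposition is valid with width 5 − 1 = 4.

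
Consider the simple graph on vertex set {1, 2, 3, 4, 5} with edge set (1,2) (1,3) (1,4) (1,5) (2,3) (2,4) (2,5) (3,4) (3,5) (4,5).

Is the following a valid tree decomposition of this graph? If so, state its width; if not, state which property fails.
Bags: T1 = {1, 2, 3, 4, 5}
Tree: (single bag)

Checking the three conditions: (i) the bags cover all of {1, 2, 3, 4, 5}; (ii) for each edge, some bag contains both endpoints; (iii) the bags containing any fixed vertex form a subtree. All hold, so the decomposition is valid with width 5 − 1 = 4.

Yes; width 4.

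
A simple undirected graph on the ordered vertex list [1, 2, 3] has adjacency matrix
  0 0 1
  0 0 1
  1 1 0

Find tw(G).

1

A width-1 tree decomposition is:
Bags: B1 = {1, 3}  B2 = {2, 3}
Tree: B1–B2
Every bag has size at most 2, so the width is 2 − 1 = 1 and tw(G) ≤ 1. Any graph with an edge has treewidth ≥ 1, and G has the edge 1–3. Combining the bounds, tw(G) = 1.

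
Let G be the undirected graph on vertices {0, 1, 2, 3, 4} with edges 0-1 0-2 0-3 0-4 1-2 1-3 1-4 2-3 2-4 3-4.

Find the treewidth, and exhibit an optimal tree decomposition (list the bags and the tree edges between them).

A single bag containing all 5 vertices is trivially a valid decomposition of width 4. Conversely, {0, 1, 2, 3, 4} is a clique of size 5, and the vertices of any clique must share a bag in every tree decomposition; so some bag has ≥ 5 vertices and tw(G) ≥ 4. Therefore the treewidth is 4.

Treewidth 4.
Bags: B1 = {0, 1, 2, 3, 4}
Tree: (single bag)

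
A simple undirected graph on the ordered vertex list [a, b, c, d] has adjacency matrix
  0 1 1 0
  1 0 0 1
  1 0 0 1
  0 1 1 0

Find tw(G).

A width-2 tree decomposition is:
Bags: B1 = {a, b, c}  B2 = {b, c, d}
Tree: B1–B2
The largest bag has 3 vertices, giving width 2; this decomposition certifies tw(G) ≤ 2. The edges b–a–c–d–b form a cycle, so G is not a tree and its treewidth is at least 2. Combining the bounds, tw(G) = 2.

2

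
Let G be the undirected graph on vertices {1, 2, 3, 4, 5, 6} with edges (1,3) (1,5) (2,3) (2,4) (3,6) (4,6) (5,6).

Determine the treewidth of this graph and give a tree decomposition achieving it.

Treewidth 2.
Bags: B1 = {1, 5, 6}  B2 = {1, 3, 6}  B3 = {3, 4, 6}  B4 = {2, 3, 4}
Tree: B1–B2, B2–B3, B3–B4

Every bag has size at most 3, so the width is 3 − 1 = 2 and tw(G) ≤ 2. The edges 5–1–3–6–5 form a cycle, so G is not a tree and its treewidth is at least 2. Hence tw(G) = 2 exactly.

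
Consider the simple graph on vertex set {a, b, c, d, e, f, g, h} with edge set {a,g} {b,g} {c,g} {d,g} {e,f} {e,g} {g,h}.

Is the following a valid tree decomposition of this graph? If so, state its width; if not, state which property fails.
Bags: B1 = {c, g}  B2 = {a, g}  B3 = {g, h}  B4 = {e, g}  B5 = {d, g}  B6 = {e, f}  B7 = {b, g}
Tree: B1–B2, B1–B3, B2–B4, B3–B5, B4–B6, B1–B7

Yes; width 1.

Checking the three conditions: (i) the bags cover all of {a, b, c, d, e, f, g, h}; (ii) for each edge, some bag contains both endpoints; (iii) the bags containing any fixed vertex form a subtree. All hold, so the decomposition is valid with width 2 − 1 = 1.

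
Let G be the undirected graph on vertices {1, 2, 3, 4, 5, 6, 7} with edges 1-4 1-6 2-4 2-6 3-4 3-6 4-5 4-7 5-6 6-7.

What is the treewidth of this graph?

2

A width-2 tree decomposition is:
Bags: B1 = {4, 5, 6}  B2 = {1, 4, 6}  B3 = {2, 4, 6}  B4 = {4, 6, 7}  B5 = {3, 4, 6}
Tree: B1–B2, B2–B3, B3–B4, B4–B5
Each bag holds 3 vertices, so the decomposition has width 2, which upper-bounds the treewidth. The edges 4–5–6–1–4 form a cycle, so G is not a tree and its treewidth is at least 2. Therefore the treewidth is 2.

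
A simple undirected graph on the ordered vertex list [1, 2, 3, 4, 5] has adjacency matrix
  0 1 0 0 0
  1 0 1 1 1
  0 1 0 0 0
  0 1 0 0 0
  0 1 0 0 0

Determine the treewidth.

A width-1 tree decomposition is:
Bags: B1 = {2, 4}  B2 = {2, 5}  B3 = {1, 2}  B4 = {2, 3}
Tree: B1–B2, B1–B3, B1–B4
Each bag holds 2 vertices, so the decomposition has width 1, which upper-bounds the treewidth. Any graph with an edge has treewidth ≥ 1, and G has the edge 4–2. The upper and lower bounds meet at 1, so that is the treewidth.

1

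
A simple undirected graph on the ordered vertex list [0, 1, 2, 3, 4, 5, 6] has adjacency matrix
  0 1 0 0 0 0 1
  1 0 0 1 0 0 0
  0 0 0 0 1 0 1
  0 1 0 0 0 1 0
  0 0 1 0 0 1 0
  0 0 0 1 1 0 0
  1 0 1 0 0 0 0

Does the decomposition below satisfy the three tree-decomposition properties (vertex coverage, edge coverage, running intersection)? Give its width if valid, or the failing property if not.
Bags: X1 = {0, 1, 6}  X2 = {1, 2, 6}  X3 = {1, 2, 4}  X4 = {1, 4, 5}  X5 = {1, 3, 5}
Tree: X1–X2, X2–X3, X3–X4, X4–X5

Yes; width 2.

Every vertex of G appears in some bag (union = {0, 1, 2, 3, 4, 5, 6}); every edge is covered by a bag; and for each vertex v the set of bags containing v is connected in the bag tree. The decomposition is therefore valid. The largest bag has 3 vertices, so the width is 2.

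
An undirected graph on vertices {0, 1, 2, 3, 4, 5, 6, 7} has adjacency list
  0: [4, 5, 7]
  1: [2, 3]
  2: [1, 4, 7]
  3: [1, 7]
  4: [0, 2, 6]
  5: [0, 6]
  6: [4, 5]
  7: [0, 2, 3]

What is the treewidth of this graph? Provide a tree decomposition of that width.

Every bag has size at most 3, so the width is 3 − 1 = 2 and tw(G) ≤ 2. For the lower bound, G contains the cycle 1–3–7–2–1, so G is not a forest; only forests have treewidth ≤ 1, hence tw(G) ≥ 2. The upper and lower bounds meet at 2, so that is the treewidth.

Treewidth 2.
One optimal decomposition is:
Bags: B1 = {1, 2, 3}  B2 = {2, 3, 7}  B3 = {2, 4, 7}  B4 = {0, 4, 7}  B5 = {0, 4, 6}  B6 = {0, 5, 6}
Tree: B1–B2, B2–B3, B3–B4, B4–B5, B5–B6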